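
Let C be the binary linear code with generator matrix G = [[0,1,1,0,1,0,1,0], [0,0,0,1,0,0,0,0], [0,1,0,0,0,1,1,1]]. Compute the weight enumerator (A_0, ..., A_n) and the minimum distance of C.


Weight distribution: A_0 = 1, A_1 = 1, A_4 = 3, A_5 = 3. Minimum distance d = 1.

Enumerate all 2^3 = 8 messages m ∈ F_2^3.
For each, compute codeword c = mG in F_2^8, then tally its weight.
  m = 000 → c = 00000000, weight = 0.
  m = 100 → c = 01101010, weight = 4.
  m = 010 → c = 00010000, weight = 1.
  m = 110 → c = 01111010, weight = 5.
  m = 001 → c = 01000111, weight = 4.
  m = 101 → c = 00101101, weight = 4.
  m = 011 → c = 01010111, weight = 5.
  m = 111 → c = 00111101, weight = 5.
Tally weights:
  weight 0: 1 codewords.
  weight 1: 1 codewords.
  weight 4: 3 codewords.
  weight 5: 3 codewords.
Minimum distance d = smallest w > 0 with A_w > 0 = 1.
Sanity: Σ A_w = 8 = 2^3 = 8 ✓.


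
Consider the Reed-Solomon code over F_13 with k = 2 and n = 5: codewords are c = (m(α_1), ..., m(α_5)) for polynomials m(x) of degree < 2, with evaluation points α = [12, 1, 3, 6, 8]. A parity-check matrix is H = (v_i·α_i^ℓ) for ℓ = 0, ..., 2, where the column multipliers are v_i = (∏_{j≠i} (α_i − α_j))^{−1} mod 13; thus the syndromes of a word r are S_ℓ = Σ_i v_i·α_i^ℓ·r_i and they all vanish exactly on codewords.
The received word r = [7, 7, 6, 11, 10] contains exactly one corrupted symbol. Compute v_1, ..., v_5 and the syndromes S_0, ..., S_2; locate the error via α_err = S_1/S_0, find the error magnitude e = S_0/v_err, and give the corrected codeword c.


S = (9, 4, 9), error at position 1, error magnitude e = 12, c = [8, 7, 6, 11, 10].

Step 1: column multipliers v_i = (∏_{j≠i}(α_i − α_j))^{−1} mod 13.
  i = 1 (α = 12): (12−1)(12−3)(12−6)(12−8) = 11·9·6·4 = 2376 ≡ 10, so v_1 = 10^{−1} = 4 (mod 13).
  i = 2 (α = 1): (1−12)(1−3)(1−6)(1−8) = (−11)·(−2)·(−5)·(−7) = 770 ≡ 3, so v_2 = 3^{−1} = 9 (mod 13).
  i = 3 (α = 3): (3−12)(3−1)(3−6)(3−8) = (−9)·2·(−3)·(−5) = −270 ≡ 3, so v_3 = 3^{−1} = 9 (mod 13).
  i = 4 (α = 6): (6−12)(6−1)(6−3)(6−8) = (−6)·5·3·(−2) = 180 ≡ 11, so v_4 = 11^{−1} = 6 (mod 13).
  i = 5 (α = 8): (8−12)(8−1)(8−3)(8−6) = (−4)·7·5·2 = −280 ≡ 6, so v_5 = 6^{−1} = 11 (mod 13).
  v = [4, 9, 9, 6, 11].
Step 2: syndromes of r = [7, 7, 6, 11, 10] (all sums mod 13).
  S_0 = Σ v_i r_i = 4·7 + 9·7 + 9·6 + 6·11 + 11·10 = 321 ≡ 9.
  S_1 = Σ v_i α_i r_i = 4·12·7 + 9·1·7 + 9·3·6 + 6·6·11 + 11·8·10 = 1837 ≡ 4.
  α_i^2 mod 13 = [1, 1, 9, 10, 12].
  S_2 = Σ v_i α_i^2 r_i = 4·1·7 + 9·1·7 + 9·9·6 + 6·10·11 + 11·12·10 = 2557 ≡ 9.
  S = (9, 4, 9) ≠ 0, so r is not a codeword (an error is present).
Step 3: locate the error. For a single error e at position i, S_ℓ = v_i·e·α_i^ℓ, so α_err = S_1/S_0.
  S_0^{−1} = 9^{−1} = 3 (mod 13), so α_err = 4·3 = 12 ≡ 12 = α_1. Error position i = 1.
  Consistency check: S_2/S_1 = 9·10 = 90 ≡ 12 = α_err ✓ (single-error assumption holds).
Step 4: error magnitude e = S_0/v_1 = S_0·∏_{j≠1}(α_1 − α_j) = 9·10 = 90 ≡ 12 (mod 13).
Step 5: correct position 1: c_1 = r_1 − e = 7 − 12 ≡ 8 (mod 13). Hence c = [8, 7, 6, 11, 10].
  Check: interpolating c through the α_i gives m(x) = 1 + 6·x (degree < 2) with m(α_i) = c_i for every i, so c is indeed a codeword.


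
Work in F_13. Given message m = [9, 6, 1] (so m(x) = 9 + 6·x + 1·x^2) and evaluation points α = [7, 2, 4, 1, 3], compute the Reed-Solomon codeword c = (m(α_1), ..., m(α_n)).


c = [9, 12, 10, 3, 10]

Message polynomial: m(x) = 9 + 6·x + 1·x^2 (mod 13).
For each evaluation point α_i, compute m(α_i) mod 13:
  α_1 = 7: Horner steps 1 → 0 → 9, so m(7) = 9.
  α_2 = 2: Horner steps 1 → 8 → 12, so m(2) = 12.
  α_3 = 4: Horner steps 1 → 10 → 10, so m(4) = 10.
  α_4 = 1: Horner steps 1 → 7 → 3, so m(1) = 3.
  α_5 = 3: Horner steps 1 → 9 → 10, so m(3) = 10.
Codeword c = [9, 12, 10, 3, 10] ∈ F_13^5.


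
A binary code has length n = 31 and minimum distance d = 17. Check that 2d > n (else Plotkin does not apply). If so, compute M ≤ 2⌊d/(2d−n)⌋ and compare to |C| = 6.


Plotkin bound M ≤ 10; given |C| = 6 ≤ bound (satisfied).

Check applicability: 2d = 34, n = 31.
2d − n = 3 > 0, so Plotkin applies.
Compute d/(2d−n) = 17/3 ≈ 5.6667.
⌊d/(2d−n)⌋ = 5.
Plotkin bound: M ≤ 2·5 = 10.
Given |C| = 6, check: satisfied.
This |C| is below the Plotkin bound.


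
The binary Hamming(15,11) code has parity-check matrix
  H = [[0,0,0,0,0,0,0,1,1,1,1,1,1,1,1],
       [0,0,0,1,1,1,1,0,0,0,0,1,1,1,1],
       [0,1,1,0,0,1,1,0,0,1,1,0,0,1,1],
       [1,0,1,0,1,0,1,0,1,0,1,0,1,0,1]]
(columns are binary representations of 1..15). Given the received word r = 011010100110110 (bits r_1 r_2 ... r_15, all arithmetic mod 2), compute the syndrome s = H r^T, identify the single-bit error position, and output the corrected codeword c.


s = (0, 0, 0, 1)^T, error position = 1, corrected codeword c = 111010100110110

Compute s = H r^T mod 2 one row at a time:
  s_1 = 0 + 0 + 1 + 1 + 0 + 1 + 1 + 0 = 4 ≡ 0 (mod 2).
  s_2 = 0 + 1 + 0 + 1 + 0 + 1 + 1 + 0 = 4 ≡ 0 (mod 2).
  s_3 = 1 + 1 + 0 + 1 + 1 + 1 + 1 + 0 = 6 ≡ 0 (mod 2).
  s_4 = 0 + 1 + 1 + 1 + 0 + 1 + 1 + 0 = 5 ≡ 1 (mod 2).
s = (0, 0, 0, 1)^T — this equals column 1 of H (binary 0001), so error is at position 1.
Correct: flip bit 1 of r = 011010100110110 to get c = 111010100110110.


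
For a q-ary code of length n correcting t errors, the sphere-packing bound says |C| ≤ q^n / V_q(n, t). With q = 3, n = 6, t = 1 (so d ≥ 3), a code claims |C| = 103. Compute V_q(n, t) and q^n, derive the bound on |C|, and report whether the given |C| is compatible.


V_q(n, t) = 13, q^n = 729, Hamming bound = 56, |C| = 103 > bound (violated).

Step 1: Compute V_q(n, t) = Σ_{j=0}^1 C(n, j) (q−1)^j.
  j = 0: C(6,0)·(2)^0 = 1·1 = 1.
  j = 1: C(6,1)·(2)^1 = 6·2 = 12.
  V_q(n, t) = 1 + 12 = 13.
Step 2: q^n = 3^6 = 729.
Step 3: Hamming bound ⌊q^n / V_q(n,t)⌋ = ⌊729/13⌋ = 56.
Step 4: Compare |C| = 103 to 56: violated.
The claimed |C| lies above the Hamming bound, so no 3-ary code of length 6 with d ≥ 3 can have 103 codewords.


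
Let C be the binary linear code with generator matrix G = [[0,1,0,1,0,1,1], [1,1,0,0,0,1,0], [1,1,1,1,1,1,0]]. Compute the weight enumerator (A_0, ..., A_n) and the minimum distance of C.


Weight distribution: A_0 = 1, A_3 = 3, A_4 = 2, A_5 = 1, A_6 = 1. Minimum distance d = 3.

Enumerate all 2^3 = 8 messages m ∈ F_2^3.
For each, compute codeword c = mG in F_2^7, then tally its weight.
  m = 000 → c = 0000000, weight = 0.
  m = 100 → c = 0101011, weight = 4.
  m = 010 → c = 1100010, weight = 3.
  m = 110 → c = 1001001, weight = 3.
  m = 001 → c = 1111110, weight = 6.
  m = 101 → c = 1010101, weight = 4.
  m = 011 → c = 0011100, weight = 3.
  m = 111 → c = 0110111, weight = 5.
Tally weights:
  weight 0: 1 codewords.
  weight 3: 3 codewords.
  weight 4: 2 codewords.
  weight 5: 1 codewords.
  weight 6: 1 codewords.
Minimum distance d = smallest w > 0 with A_w > 0 = 3.
Sanity: Σ A_w = 8 = 2^3 = 8 ✓.


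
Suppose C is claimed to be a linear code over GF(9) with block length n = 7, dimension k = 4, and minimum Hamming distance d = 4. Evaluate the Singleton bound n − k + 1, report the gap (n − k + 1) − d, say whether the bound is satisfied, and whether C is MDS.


Singleton RHS = n − k + 1 = 4, slack = 0, bound satisfied, MDS.

Singleton bound: d ≤ n − k + 1.
Here n = 7, k = 4, so n − k + 1 = 4.
Given d = 4, check d ≤ 4: YES.
Slack = (n − k + 1) − d = 0.
The code is MDS (slack = 0).
Description: the claimed parameters are [7, 4, 4]_9; such a code would be MDS (meets Singleton bound).


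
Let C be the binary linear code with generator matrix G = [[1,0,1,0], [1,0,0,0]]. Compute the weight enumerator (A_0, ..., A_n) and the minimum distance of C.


Weight distribution: A_0 = 1, A_1 = 2, A_2 = 1. Minimum distance d = 1.

Enumerate all 2^2 = 4 messages m ∈ F_2^2.
For each, compute codeword c = mG in F_2^4, then tally its weight.
  m = 00 → c = 0000, weight = 0.
  m = 10 → c = 1010, weight = 2.
  m = 01 → c = 1000, weight = 1.
  m = 11 → c = 0010, weight = 1.
Tally weights:
  weight 0: 1 codewords.
  weight 1: 2 codewords.
  weight 2: 1 codewords.
Minimum distance d = smallest w > 0 with A_w > 0 = 1.
Sanity: Σ A_w = 4 = 2^2 = 4 ✓.


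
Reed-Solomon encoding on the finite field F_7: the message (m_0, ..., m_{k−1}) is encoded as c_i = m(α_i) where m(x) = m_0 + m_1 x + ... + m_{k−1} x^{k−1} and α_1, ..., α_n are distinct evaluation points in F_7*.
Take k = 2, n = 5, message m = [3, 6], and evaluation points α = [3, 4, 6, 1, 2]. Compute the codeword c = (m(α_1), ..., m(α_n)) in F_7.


c = [0, 6, 4, 2, 1]

Message polynomial: m(x) = 3 + 6·x (mod 7).
For each evaluation point α_i, compute m(α_i) mod 7:
  α_1 = 3: Horner steps 6 → 0, so m(3) = 0.
  α_2 = 4: Horner steps 6 → 6, so m(4) = 6.
  α_3 = 6: Horner steps 6 → 4, so m(6) = 4.
  α_4 = 1: Horner steps 6 → 2, so m(1) = 2.
  α_5 = 2: Horner steps 6 → 1, so m(2) = 1.
Codeword c = [0, 6, 4, 2, 1] ∈ F_7^5.


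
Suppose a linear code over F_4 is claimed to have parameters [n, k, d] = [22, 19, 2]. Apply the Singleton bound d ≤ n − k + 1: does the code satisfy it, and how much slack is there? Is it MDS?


Singleton RHS = n − k + 1 = 4, slack = 2, bound satisfied, not MDS.

Singleton bound: d ≤ n − k + 1.
Here n = 22, k = 19, so n − k + 1 = 4.
Given d = 2, check d ≤ 4: YES.
Slack = (n − k + 1) − d = 2.
The code is NOT MDS (slack = 2 > 0).
Description: the claimed parameters are [22, 19, 2]_4; such a code would be non-MDS.


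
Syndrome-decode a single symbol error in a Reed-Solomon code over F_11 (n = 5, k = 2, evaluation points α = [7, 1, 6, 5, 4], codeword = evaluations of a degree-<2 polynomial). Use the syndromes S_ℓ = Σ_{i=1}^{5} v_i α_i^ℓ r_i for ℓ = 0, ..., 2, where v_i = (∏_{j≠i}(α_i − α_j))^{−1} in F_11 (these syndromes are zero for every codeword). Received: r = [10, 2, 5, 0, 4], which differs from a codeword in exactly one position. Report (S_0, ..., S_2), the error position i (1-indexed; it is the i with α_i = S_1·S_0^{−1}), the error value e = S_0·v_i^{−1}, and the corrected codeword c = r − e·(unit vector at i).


S = (5, 9, 3), error at position 5, error magnitude e = 9, c = [10, 2, 5, 0, 6].

Step 1: column multipliers v_i = (∏_{j≠i}(α_i − α_j))^{−1} mod 11.
  i = 1 (α = 7): (7−1)(7−6)(7−5)(7−4) = 6·1·2·3 = 36 ≡ 3, so v_1 = 3^{−1} = 4 (mod 11).
  i = 2 (α = 1): (1−7)(1−6)(1−5)(1−4) = (−6)·(−5)·(−4)·(−3) = 360 ≡ 8, so v_2 = 8^{−1} = 7 (mod 11).
  i = 3 (α = 6): (6−7)(6−1)(6−5)(6−4) = (−1)·5·1·2 = −10 ≡ 1, so v_3 = 1^{−1} = 1 (mod 11).
  i = 4 (α = 5): (5−7)(5−1)(5−6)(5−4) = (−2)·4·(−1)·1 = 8 ≡ 8, so v_4 = 8^{−1} = 7 (mod 11).
  i = 5 (α = 4): (4−7)(4−1)(4−6)(4−5) = (−3)·3·(−2)·(−1) = −18 ≡ 4, so v_5 = 4^{−1} = 3 (mod 11).
  v = [4, 7, 1, 7, 3].
Step 2: syndromes of r = [10, 2, 5, 0, 4] (all sums mod 11).
  S_0 = Σ v_i r_i = 4·10 + 7·2 + 1·5 + 7·0 + 3·4 = 71 ≡ 5.
  S_1 = Σ v_i α_i r_i = 4·7·10 + 7·1·2 + 1·6·5 + 7·5·0 + 3·4·4 = 372 ≡ 9.
  α_i^2 mod 11 = [5, 1, 3, 3, 5].
  S_2 = Σ v_i α_i^2 r_i = 4·5·10 + 7·1·2 + 1·3·5 + 7·3·0 + 3·5·4 = 289 ≡ 3.
  S = (5, 9, 3) ≠ 0, so r is not a codeword (an error is present).
Step 3: locate the error. For a single error e at position i, S_ℓ = v_i·e·α_i^ℓ, so α_err = S_1/S_0.
  S_0^{−1} = 5^{−1} = 9 (mod 11), so α_err = 9·9 = 81 ≡ 4 = α_5. Error position i = 5.
  Consistency check: S_2/S_1 = 3·5 = 15 ≡ 4 = α_err ✓ (single-error assumption holds).
Step 4: error magnitude e = S_0/v_5 = S_0·∏_{j≠5}(α_5 − α_j) = 5·4 = 20 ≡ 9 (mod 11).
Step 5: correct position 5: c_5 = r_5 − e = 4 − 9 ≡ 6 (mod 11). Hence c = [10, 2, 5, 0, 6].
  Check: interpolating c through the α_i gives m(x) = 8 + 5·x (degree < 2) with m(α_i) = c_i for every i, so c is indeed a codeword.


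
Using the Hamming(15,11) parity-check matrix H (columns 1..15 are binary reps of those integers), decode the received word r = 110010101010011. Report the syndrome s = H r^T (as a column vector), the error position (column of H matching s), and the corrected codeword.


s = (0, 0, 1, 0)^T, error position = 2, corrected codeword c = 100010101010011

Compute s = H r^T mod 2 one row at a time:
  s_1 = 0 + 1 + 0 + 1 + 0 + 0 + 1 + 1 = 4 ≡ 0 (mod 2).
  s_2 = 0 + 1 + 0 + 1 + 0 + 0 + 1 + 1 = 4 ≡ 0 (mod 2).
  s_3 = 1 + 0 + 0 + 1 + 0 + 1 + 1 + 1 = 5 ≡ 1 (mod 2).
  s_4 = 1 + 0 + 1 + 1 + 1 + 1 + 0 + 1 = 6 ≡ 0 (mod 2).
s = (0, 0, 1, 0)^T — this equals column 2 of H (binary 0010), so error is at position 2.
Correct: flip bit 2 of r = 110010101010011 to get c = 100010101010011.


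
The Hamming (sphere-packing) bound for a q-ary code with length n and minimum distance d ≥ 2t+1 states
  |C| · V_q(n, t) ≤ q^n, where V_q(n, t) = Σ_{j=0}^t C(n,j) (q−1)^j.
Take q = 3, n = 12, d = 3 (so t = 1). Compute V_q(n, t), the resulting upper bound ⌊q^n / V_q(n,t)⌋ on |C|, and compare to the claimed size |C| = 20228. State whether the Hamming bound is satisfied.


V_q(n, t) = 25, q^n = 531441, Hamming bound = 21257, |C| = 20228 ≤ bound (satisfied).

Step 1: Compute V_q(n, t) = Σ_{j=0}^1 C(n, j) (q−1)^j.
  j = 0: C(12,0)·(2)^0 = 1·1 = 1.
  j = 1: C(12,1)·(2)^1 = 12·2 = 24.
  V_q(n, t) = 1 + 24 = 25.
Step 2: q^n = 3^12 = 531441.
Step 3: Hamming bound ⌊q^n / V_q(n,t)⌋ = ⌊531441/25⌋ = 21257.
Step 4: Compare |C| = 20228 to 21257: satisfied.
The claimed |C| lies below the Hamming bound.


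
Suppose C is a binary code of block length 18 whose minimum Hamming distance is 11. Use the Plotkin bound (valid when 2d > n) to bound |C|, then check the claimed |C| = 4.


Plotkin bound M ≤ 4; given |C| = 4 ≤ bound (satisfied).

Check applicability: 2d = 22, n = 18.
2d − n = 4 > 0, so Plotkin applies.
Compute d/(2d−n) = 11/4 ≈ 2.7500.
⌊d/(2d−n)⌋ = 2.
Plotkin bound: M ≤ 2·2 = 4.
Given |C| = 4, check: satisfied.
This |C| is at the Plotkin bound.


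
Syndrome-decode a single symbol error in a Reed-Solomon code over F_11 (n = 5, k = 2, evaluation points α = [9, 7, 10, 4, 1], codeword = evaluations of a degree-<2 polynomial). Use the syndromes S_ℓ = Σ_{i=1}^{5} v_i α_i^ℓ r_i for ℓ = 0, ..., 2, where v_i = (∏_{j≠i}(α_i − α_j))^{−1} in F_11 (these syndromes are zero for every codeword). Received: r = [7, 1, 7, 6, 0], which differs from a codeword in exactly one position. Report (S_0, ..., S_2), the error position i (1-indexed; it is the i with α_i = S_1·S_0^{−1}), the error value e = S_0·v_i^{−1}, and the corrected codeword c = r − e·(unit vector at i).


S = (3, 5, 1), error at position 1, error magnitude e = 2, c = [5, 1, 7, 6, 0].

Step 1: column multipliers v_i = (∏_{j≠i}(α_i − α_j))^{−1} mod 11.
  i = 1 (α = 9): (9−7)(9−10)(9−4)(9−1) = 2·(−1)·5·8 = −80 ≡ 8, so v_1 = 8^{−1} = 7 (mod 11).
  i = 2 (α = 7): (7−9)(7−10)(7−4)(7−1) = (−2)·(−3)·3·6 = 108 ≡ 9, so v_2 = 9^{−1} = 5 (mod 11).
  i = 3 (α = 10): (10−9)(10−7)(10−4)(10−1) = 1·3·6·9 = 162 ≡ 8, so v_3 = 8^{−1} = 7 (mod 11).
  i = 4 (α = 4): (4−9)(4−7)(4−10)(4−1) = (−5)·(−3)·(−6)·3 = −270 ≡ 5, so v_4 = 5^{−1} = 9 (mod 11).
  i = 5 (α = 1): (1−9)(1−7)(1−10)(1−4) = (−8)·(−6)·(−9)·(−3) = 1296 ≡ 9, so v_5 = 9^{−1} = 5 (mod 11).
  v = [7, 5, 7, 9, 5].
Step 2: syndromes of r = [7, 1, 7, 6, 0] (all sums mod 11).
  S_0 = Σ v_i r_i = 7·7 + 5·1 + 7·7 + 9·6 + 5·0 = 157 ≡ 3.
  S_1 = Σ v_i α_i r_i = 7·9·7 + 5·7·1 + 7·10·7 + 9·4·6 + 5·1·0 = 1182 ≡ 5.
  α_i^2 mod 11 = [4, 5, 1, 5, 1].
  S_2 = Σ v_i α_i^2 r_i = 7·4·7 + 5·5·1 + 7·1·7 + 9·5·6 + 5·1·0 = 540 ≡ 1.
  S = (3, 5, 1) ≠ 0, so r is not a codeword (an error is present).
Step 3: locate the error. For a single error e at position i, S_ℓ = v_i·e·α_i^ℓ, so α_err = S_1/S_0.
  S_0^{−1} = 3^{−1} = 4 (mod 11), so α_err = 5·4 = 20 ≡ 9 = α_1. Error position i = 1.
  Consistency check: S_2/S_1 = 1·9 = 9 ≡ 9 = α_err ✓ (single-error assumption holds).
Step 4: error magnitude e = S_0/v_1 = S_0·∏_{j≠1}(α_1 − α_j) = 3·8 = 24 ≡ 2 (mod 11).
Step 5: correct position 1: c_1 = r_1 − e = 7 − 2 ≡ 5 (mod 11). Hence c = [5, 1, 7, 6, 0].
  Check: interpolating c through the α_i gives m(x) = 9 + 2·x (degree < 2) with m(α_i) = c_i for every i, so c is indeed a codeword.


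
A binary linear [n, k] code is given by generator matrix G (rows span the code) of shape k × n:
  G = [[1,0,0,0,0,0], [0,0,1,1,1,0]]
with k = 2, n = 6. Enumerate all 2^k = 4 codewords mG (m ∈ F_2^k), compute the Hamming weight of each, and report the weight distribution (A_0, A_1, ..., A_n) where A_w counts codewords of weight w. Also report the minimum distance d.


Weight distribution: A_0 = 1, A_1 = 1, A_3 = 1, A_4 = 1. Minimum distance d = 1.

Enumerate all 2^2 = 4 messages m ∈ F_2^2.
For each, compute codeword c = mG in F_2^6, then tally its weight.
  m = 00 → c = 000000, weight = 0.
  m = 10 → c = 100000, weight = 1.
  m = 01 → c = 001110, weight = 3.
  m = 11 → c = 101110, weight = 4.
Tally weights:
  weight 0: 1 codewords.
  weight 1: 1 codewords.
  weight 3: 1 codewords.
  weight 4: 1 codewords.
Minimum distance d = smallest w > 0 with A_w > 0 = 1.
Sanity: Σ A_w = 4 = 2^2 = 4 ✓.


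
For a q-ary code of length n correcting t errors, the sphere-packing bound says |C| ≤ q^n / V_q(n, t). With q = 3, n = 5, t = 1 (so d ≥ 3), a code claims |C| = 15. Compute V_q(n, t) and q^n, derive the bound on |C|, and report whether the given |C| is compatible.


V_q(n, t) = 11, q^n = 243, Hamming bound = 22, |C| = 15 ≤ bound (satisfied).

Step 1: Compute V_q(n, t) = Σ_{j=0}^1 C(n, j) (q−1)^j.
  j = 0: C(5,0)·(2)^0 = 1·1 = 1.
  j = 1: C(5,1)·(2)^1 = 5·2 = 10.
  V_q(n, t) = 1 + 10 = 11.
Step 2: q^n = 3^5 = 243.
Step 3: Hamming bound ⌊q^n / V_q(n,t)⌋ = ⌊243/11⌋ = 22.
Step 4: Compare |C| = 15 to 22: satisfied.
The claimed |C| lies below the Hamming bound.


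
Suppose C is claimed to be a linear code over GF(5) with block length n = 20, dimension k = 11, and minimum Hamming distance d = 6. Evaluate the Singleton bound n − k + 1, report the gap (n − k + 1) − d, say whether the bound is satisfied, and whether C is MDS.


Singleton RHS = n − k + 1 = 10, slack = 4, bound satisfied, not MDS.

Singleton bound: d ≤ n − k + 1.
Here n = 20, k = 11, so n − k + 1 = 10.
Given d = 6, check d ≤ 10: YES.
Slack = (n − k + 1) − d = 4.
The code is NOT MDS (slack = 4 > 0).
Description: the claimed parameters are [20, 11, 6]_5; such a code would be non-MDS.


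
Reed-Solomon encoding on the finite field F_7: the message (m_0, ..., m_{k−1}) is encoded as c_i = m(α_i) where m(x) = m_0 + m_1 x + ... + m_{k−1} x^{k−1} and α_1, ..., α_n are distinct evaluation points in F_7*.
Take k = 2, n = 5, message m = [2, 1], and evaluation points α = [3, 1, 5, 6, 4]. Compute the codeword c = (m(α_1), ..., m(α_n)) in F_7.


c = [5, 3, 0, 1, 6]

Message polynomial: m(x) = 2 + 1·x (mod 7).
For each evaluation point α_i, compute m(α_i) mod 7:
  α_1 = 3: Horner steps 1 → 5, so m(3) = 5.
  α_2 = 1: Horner steps 1 → 3, so m(1) = 3.
  α_3 = 5: Horner steps 1 → 0, so m(5) = 0.
  α_4 = 6: Horner steps 1 → 1, so m(6) = 1.
  α_5 = 4: Horner steps 1 → 6, so m(4) = 6.
Codeword c = [5, 3, 0, 1, 6] ∈ F_7^5.


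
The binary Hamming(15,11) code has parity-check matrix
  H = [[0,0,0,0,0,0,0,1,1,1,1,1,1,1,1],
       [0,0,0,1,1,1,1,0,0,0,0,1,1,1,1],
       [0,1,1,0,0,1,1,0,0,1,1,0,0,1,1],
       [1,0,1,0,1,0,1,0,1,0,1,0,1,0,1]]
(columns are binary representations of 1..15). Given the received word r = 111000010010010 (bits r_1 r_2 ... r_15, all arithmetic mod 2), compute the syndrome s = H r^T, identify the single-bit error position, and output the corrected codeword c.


s = (1, 1, 0, 1)^T, error position = 13, corrected codeword c = 111000010010110

Compute s = H r^T mod 2 one row at a time:
  s_1 = 1 + 0 + 0 + 1 + 0 + 0 + 1 + 0 = 3 ≡ 1 (mod 2).
  s_2 = 0 + 0 + 0 + 0 + 0 + 0 + 1 + 0 = 1 ≡ 1 (mod 2).
  s_3 = 1 + 1 + 0 + 0 + 0 + 1 + 1 + 0 = 4 ≡ 0 (mod 2).
  s_4 = 1 + 1 + 0 + 0 + 0 + 1 + 0 + 0 = 3 ≡ 1 (mod 2).
s = (1, 1, 0, 1)^T — this equals column 13 of H (binary 1101), so error is at position 13.
Correct: flip bit 13 of r = 111000010010010 to get c = 111000010010110.


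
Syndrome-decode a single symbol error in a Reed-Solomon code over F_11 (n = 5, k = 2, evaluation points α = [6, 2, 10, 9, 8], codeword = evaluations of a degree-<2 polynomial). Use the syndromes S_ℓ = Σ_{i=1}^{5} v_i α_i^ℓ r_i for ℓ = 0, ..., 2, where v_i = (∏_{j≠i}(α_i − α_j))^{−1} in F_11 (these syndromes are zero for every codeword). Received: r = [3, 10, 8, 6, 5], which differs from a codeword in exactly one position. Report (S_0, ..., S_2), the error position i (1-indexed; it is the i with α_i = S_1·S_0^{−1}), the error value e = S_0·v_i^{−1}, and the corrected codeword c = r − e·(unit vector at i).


S = (5, 6, 5), error at position 3, error magnitude e = 1, c = [3, 10, 7, 6, 5].

Step 1: column multipliers v_i = (∏_{j≠i}(α_i − α_j))^{−1} mod 11.
  i = 1 (α = 6): (6−2)(6−10)(6−9)(6−8) = 4·(−4)·(−3)·(−2) = −96 ≡ 3, so v_1 = 3^{−1} = 4 (mod 11).
  i = 2 (α = 2): (2−6)(2−10)(2−9)(2−8) = (−4)·(−8)·(−7)·(−6) = 1344 ≡ 2, so v_2 = 2^{−1} = 6 (mod 11).
  i = 3 (α = 10): (10−6)(10−2)(10−9)(10−8) = 4·8·1·2 = 64 ≡ 9, so v_3 = 9^{−1} = 5 (mod 11).
  i = 4 (α = 9): (9−6)(9−2)(9−10)(9−8) = 3·7·(−1)·1 = −21 ≡ 1, so v_4 = 1^{−1} = 1 (mod 11).
  i = 5 (α = 8): (8−6)(8−2)(8−10)(8−9) = 2·6·(−2)·(−1) = 24 ≡ 2, so v_5 = 2^{−1} = 6 (mod 11).
  v = [4, 6, 5, 1, 6].
Step 2: syndromes of r = [3, 10, 8, 6, 5] (all sums mod 11).
  S_0 = Σ v_i r_i = 4·3 + 6·10 + 5·8 + 1·6 + 6·5 = 148 ≡ 5.
  S_1 = Σ v_i α_i r_i = 4·6·3 + 6·2·10 + 5·10·8 + 1·9·6 + 6·8·5 = 886 ≡ 6.
  α_i^2 mod 11 = [3, 4, 1, 4, 9].
  S_2 = Σ v_i α_i^2 r_i = 4·3·3 + 6·4·10 + 5·1·8 + 1·4·6 + 6·9·5 = 610 ≡ 5.
  S = (5, 6, 5) ≠ 0, so r is not a codeword (an error is present).
Step 3: locate the error. For a single error e at position i, S_ℓ = v_i·e·α_i^ℓ, so α_err = S_1/S_0.
  S_0^{−1} = 5^{−1} = 9 (mod 11), so α_err = 6·9 = 54 ≡ 10 = α_3. Error position i = 3.
  Consistency check: S_2/S_1 = 5·2 = 10 ≡ 10 = α_err ✓ (single-error assumption holds).
Step 4: error magnitude e = S_0/v_3 = S_0·∏_{j≠3}(α_3 − α_j) = 5·9 = 45 ≡ 1 (mod 11).
Step 5: correct position 3: c_3 = r_3 − e = 8 − 1 ≡ 7 (mod 11). Hence c = [3, 10, 7, 6, 5].
  Check: interpolating c through the α_i gives m(x) = 8 + 1·x (degree < 2) with m(α_i) = c_i for every i, so c is indeed a codeword.


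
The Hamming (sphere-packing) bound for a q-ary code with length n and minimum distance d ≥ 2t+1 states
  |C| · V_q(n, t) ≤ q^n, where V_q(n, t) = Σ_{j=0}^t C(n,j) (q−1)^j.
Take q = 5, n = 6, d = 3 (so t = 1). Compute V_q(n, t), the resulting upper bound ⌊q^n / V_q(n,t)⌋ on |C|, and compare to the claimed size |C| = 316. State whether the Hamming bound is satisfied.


V_q(n, t) = 25, q^n = 15625, Hamming bound = 625, |C| = 316 ≤ bound (satisfied).

Step 1: Compute V_q(n, t) = Σ_{j=0}^1 C(n, j) (q−1)^j.
  j = 0: C(6,0)·(4)^0 = 1·1 = 1.
  j = 1: C(6,1)·(4)^1 = 6·4 = 24.
  V_q(n, t) = 1 + 24 = 25.
Step 2: q^n = 5^6 = 15625.
Step 3: Hamming bound ⌊q^n / V_q(n,t)⌋ = ⌊15625/25⌋ = 625.
Step 4: Compare |C| = 316 to 625: satisfied.
The claimed |C| lies below the Hamming bound.


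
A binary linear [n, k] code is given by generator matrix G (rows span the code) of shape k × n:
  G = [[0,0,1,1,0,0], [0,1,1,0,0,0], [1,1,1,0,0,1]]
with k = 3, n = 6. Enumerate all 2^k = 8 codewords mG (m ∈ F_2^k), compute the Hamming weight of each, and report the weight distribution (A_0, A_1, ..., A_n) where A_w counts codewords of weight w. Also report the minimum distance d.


Weight distribution: A_0 = 1, A_2 = 4, A_4 = 3. Minimum distance d = 2.

Enumerate all 2^3 = 8 messages m ∈ F_2^3.
For each, compute codeword c = mG in F_2^6, then tally its weight.
  m = 000 → c = 000000, weight = 0.
  m = 100 → c = 001100, weight = 2.
  m = 010 → c = 011000, weight = 2.
  m = 110 → c = 010100, weight = 2.
  m = 001 → c = 111001, weight = 4.
  m = 101 → c = 110101, weight = 4.
  m = 011 → c = 100001, weight = 2.
  m = 111 → c = 101101, weight = 4.
Tally weights:
  weight 0: 1 codewords.
  weight 2: 4 codewords.
  weight 4: 3 codewords.
Minimum distance d = smallest w > 0 with A_w > 0 = 2.
Sanity: Σ A_w = 8 = 2^3 = 8 ✓.


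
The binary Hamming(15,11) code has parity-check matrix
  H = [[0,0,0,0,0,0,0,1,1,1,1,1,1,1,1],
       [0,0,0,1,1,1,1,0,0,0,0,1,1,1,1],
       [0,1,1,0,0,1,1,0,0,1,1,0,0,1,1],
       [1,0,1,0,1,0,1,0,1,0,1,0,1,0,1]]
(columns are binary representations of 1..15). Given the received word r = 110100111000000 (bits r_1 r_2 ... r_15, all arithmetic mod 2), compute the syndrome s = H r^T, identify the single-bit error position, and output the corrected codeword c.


s = (0, 0, 0, 1)^T, error position = 1, corrected codeword c = 010100111000000

Compute s = H r^T mod 2 one row at a time:
  s_1 = 1 + 1 + 0 + 0 + 0 + 0 + 0 + 0 = 2 ≡ 0 (mod 2).
  s_2 = 1 + 0 + 0 + 1 + 0 + 0 + 0 + 0 = 2 ≡ 0 (mod 2).
  s_3 = 1 + 0 + 0 + 1 + 0 + 0 + 0 + 0 = 2 ≡ 0 (mod 2).
  s_4 = 1 + 0 + 0 + 1 + 1 + 0 + 0 + 0 = 3 ≡ 1 (mod 2).
s = (0, 0, 0, 1)^T — this equals column 1 of H (binary 0001), so error is at position 1.
Correct: flip bit 1 of r = 110100111000000 to get c = 010100111000000.


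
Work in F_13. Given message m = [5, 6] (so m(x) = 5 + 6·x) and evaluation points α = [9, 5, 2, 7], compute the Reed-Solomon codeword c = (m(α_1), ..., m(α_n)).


c = [7, 9, 4, 8]

Message polynomial: m(x) = 5 + 6·x (mod 13).
For each evaluation point α_i, compute m(α_i) mod 13:
  α_1 = 9: Horner steps 6 → 7, so m(9) = 7.
  α_2 = 5: Horner steps 6 → 9, so m(5) = 9.
  α_3 = 2: Horner steps 6 → 4, so m(2) = 4.
  α_4 = 7: Horner steps 6 → 8, so m(7) = 8.
Codeword c = [7, 9, 4, 8] ∈ F_13^4.


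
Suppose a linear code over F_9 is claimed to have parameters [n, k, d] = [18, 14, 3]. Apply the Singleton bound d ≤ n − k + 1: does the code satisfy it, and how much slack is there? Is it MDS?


Singleton RHS = n − k + 1 = 5, slack = 2, bound satisfied, not MDS.

Singleton bound: d ≤ n − k + 1.
Here n = 18, k = 14, so n − k + 1 = 5.
Given d = 3, check d ≤ 5: YES.
Slack = (n − k + 1) − d = 2.
The code is NOT MDS (slack = 2 > 0).
Description: the claimed parameters are [18, 14, 3]_9; such a code would be non-MDS.


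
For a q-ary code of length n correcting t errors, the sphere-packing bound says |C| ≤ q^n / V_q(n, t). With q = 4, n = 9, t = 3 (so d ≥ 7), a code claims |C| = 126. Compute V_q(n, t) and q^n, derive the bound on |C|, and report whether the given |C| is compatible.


V_q(n, t) = 2620, q^n = 262144, Hamming bound = 100, |C| = 126 > bound (violated).

Step 1: Compute V_q(n, t) = Σ_{j=0}^3 C(n, j) (q−1)^j.
  j = 0: C(9,0)·(3)^0 = 1·1 = 1.
  j = 1: C(9,1)·(3)^1 = 9·3 = 27.
  j = 2: C(9,2)·(3)^2 = 36·9 = 324.
  j = 3: C(9,3)·(3)^3 = 84·27 = 2268.
  V_q(n, t) = 1 + 27 + 324 + 2268 = 2620.
Step 2: q^n = 4^9 = 262144.
Step 3: Hamming bound ⌊q^n / V_q(n,t)⌋ = ⌊262144/2620⌋ = 100.
Step 4: Compare |C| = 126 to 100: violated.
The claimed |C| lies above the Hamming bound, so no 4-ary code of length 9 with d ≥ 7 can have 126 codewords.


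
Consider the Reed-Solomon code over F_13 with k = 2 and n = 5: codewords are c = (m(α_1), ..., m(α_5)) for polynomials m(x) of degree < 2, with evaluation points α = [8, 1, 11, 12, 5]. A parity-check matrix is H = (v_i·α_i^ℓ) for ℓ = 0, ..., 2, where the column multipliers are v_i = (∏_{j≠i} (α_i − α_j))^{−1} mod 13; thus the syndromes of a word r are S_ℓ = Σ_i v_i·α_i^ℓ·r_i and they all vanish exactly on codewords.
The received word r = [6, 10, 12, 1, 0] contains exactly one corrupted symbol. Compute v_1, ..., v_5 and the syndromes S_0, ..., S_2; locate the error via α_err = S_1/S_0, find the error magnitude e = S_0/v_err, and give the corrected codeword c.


S = (8, 8, 8), error at position 2, error magnitude e = 5, c = [6, 5, 12, 1, 0].

Step 1: column multipliers v_i = (∏_{j≠i}(α_i − α_j))^{−1} mod 13.
  i = 1 (α = 8): (8−1)(8−11)(8−12)(8−5) = 7·(−3)·(−4)·3 = 252 ≡ 5, so v_1 = 5^{−1} = 8 (mod 13).
  i = 2 (α = 1): (1−8)(1−11)(1−12)(1−5) = (−7)·(−10)·(−11)·(−4) = 3080 ≡ 12, so v_2 = 12^{−1} = 12 (mod 13).
  i = 3 (α = 11): (11−8)(11−1)(11−12)(11−5) = 3·10·(−1)·6 = −180 ≡ 2, so v_3 = 2^{−1} = 7 (mod 13).
  i = 4 (α = 12): (12−8)(12−1)(12−11)(12−5) = 4·11·1·7 = 308 ≡ 9, so v_4 = 9^{−1} = 3 (mod 13).
  i = 5 (α = 5): (5−8)(5−1)(5−11)(5−12) = (−3)·4·(−6)·(−7) = −504 ≡ 3, so v_5 = 3^{−1} = 9 (mod 13).
  v = [8, 12, 7, 3, 9].
Step 2: syndromes of r = [6, 10, 12, 1, 0] (all sums mod 13).
  S_0 = Σ v_i r_i = 8·6 + 12·10 + 7·12 + 3·1 + 9·0 = 255 ≡ 8.
  S_1 = Σ v_i α_i r_i = 8·8·6 + 12·1·10 + 7·11·12 + 3·12·1 + 9·5·0 = 1464 ≡ 8.
  α_i^2 mod 13 = [12, 1, 4, 1, 12].
  S_2 = Σ v_i α_i^2 r_i = 8·12·6 + 12·1·10 + 7·4·12 + 3·1·1 + 9·12·0 = 1035 ≡ 8.
  S = (8, 8, 8) ≠ 0, so r is not a codeword (an error is present).
Step 3: locate the error. For a single error e at position i, S_ℓ = v_i·e·α_i^ℓ, so α_err = S_1/S_0.
  S_0^{−1} = 8^{−1} = 5 (mod 13), so α_err = 8·5 = 40 ≡ 1 = α_2. Error position i = 2.
  Consistency check: S_2/S_1 = 8·5 = 40 ≡ 1 = α_err ✓ (single-error assumption holds).
Step 4: error magnitude e = S_0/v_2 = S_0·∏_{j≠2}(α_2 − α_j) = 8·12 = 96 ≡ 5 (mod 13).
Step 5: correct position 2: c_2 = r_2 − e = 10 − 5 ≡ 5 (mod 13). Hence c = [6, 5, 12, 1, 0].
  Check: interpolating c through the α_i gives m(x) = 3 + 2·x (degree < 2) with m(α_i) = c_i for every i, so c is indeed a codeword.


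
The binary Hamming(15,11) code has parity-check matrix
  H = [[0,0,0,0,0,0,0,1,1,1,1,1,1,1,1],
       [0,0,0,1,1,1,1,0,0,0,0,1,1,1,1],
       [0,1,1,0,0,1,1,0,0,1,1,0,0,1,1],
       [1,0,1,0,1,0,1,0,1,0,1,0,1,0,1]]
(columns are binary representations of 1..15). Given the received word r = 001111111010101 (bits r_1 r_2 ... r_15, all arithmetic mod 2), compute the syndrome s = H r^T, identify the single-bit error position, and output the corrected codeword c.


s = (1, 0, 1, 1)^T, error position = 11, corrected codeword c = 001111111000101

Compute s = H r^T mod 2 one row at a time:
  s_1 = 1 + 1 + 0 + 1 + 0 + 1 + 0 + 1 = 5 ≡ 1 (mod 2).
  s_2 = 1 + 1 + 1 + 1 + 0 + 1 + 0 + 1 = 6 ≡ 0 (mod 2).
  s_3 = 0 + 1 + 1 + 1 + 0 + 1 + 0 + 1 = 5 ≡ 1 (mod 2).
  s_4 = 0 + 1 + 1 + 1 + 1 + 1 + 1 + 1 = 7 ≡ 1 (mod 2).
s = (1, 0, 1, 1)^T — this equals column 11 of H (binary 1011), so error is at position 11.
Correct: flip bit 11 of r = 001111111010101 to get c = 001111111000101.


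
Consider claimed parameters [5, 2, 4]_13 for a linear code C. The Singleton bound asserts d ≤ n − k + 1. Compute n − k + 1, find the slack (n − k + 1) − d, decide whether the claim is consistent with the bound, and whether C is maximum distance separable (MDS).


Singleton RHS = n − k + 1 = 4, slack = 0, bound satisfied, MDS.

Singleton bound: d ≤ n − k + 1.
Here n = 5, k = 2, so n − k + 1 = 4.
Given d = 4, check d ≤ 4: YES.
Slack = (n − k + 1) − d = 0.
The code is MDS (slack = 0).
Description: the claimed parameters are [5, 2, 4]_13; such a code would be MDS (meets Singleton bound).


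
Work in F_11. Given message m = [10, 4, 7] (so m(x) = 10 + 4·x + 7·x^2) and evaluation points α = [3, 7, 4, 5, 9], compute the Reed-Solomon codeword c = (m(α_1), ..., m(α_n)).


c = [8, 7, 6, 7, 8]

Message polynomial: m(x) = 10 + 4·x + 7·x^2 (mod 11).
For each evaluation point α_i, compute m(α_i) mod 11:
  α_1 = 3: Horner steps 7 → 3 → 8, so m(3) = 8.
  α_2 = 7: Horner steps 7 → 9 → 7, so m(7) = 7.
  α_3 = 4: Horner steps 7 → 10 → 6, so m(4) = 6.
  α_4 = 5: Horner steps 7 → 6 → 7, so m(5) = 7.
  α_5 = 9: Horner steps 7 → 1 → 8, so m(9) = 8.
Codeword c = [8, 7, 6, 7, 8] ∈ F_11^5.


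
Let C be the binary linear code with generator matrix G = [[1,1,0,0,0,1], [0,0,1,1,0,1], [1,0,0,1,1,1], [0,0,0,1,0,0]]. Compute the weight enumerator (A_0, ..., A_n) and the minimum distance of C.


Weight distribution: A_0 = 1, A_1 = 1, A_2 = 2, A_3 = 6, A_4 = 5, A_5 = 1. Minimum distance d = 1.

Enumerate all 2^4 = 16 messages m ∈ F_2^4.
For each, compute codeword c = mG in F_2^6, then tally its weight.
  m = 0000 → c = 000000, weight = 0.
  m = 1000 → c = 110001, weight = 3.
  m = 0100 → c = 001101, weight = 3.
  m = 1100 → c = 111100, weight = 4.
  m = 0010 → c = 100111, weight = 4.
  m = 1010 → c = 010110, weight = 3.
  m = 0110 → c = 101010, weight = 3.
  m = 1110 → c = 011011, weight = 4.
  m = 0001 → c = 000100, weight = 1.
  m = 1001 → c = 110101, weight = 4.
  m = 0101 → c = 001001, weight = 2.
  m = 1101 → c = 111000, weight = 3.
  m = 0011 → c = 100011, weight = 3.
  m = 1011 → c = 010010, weight = 2.
  m = 0111 → c = 101110, weight = 4.
  m = 1111 → c = 011111, weight = 5.
Tally weights:
  weight 0: 1 codewords.
  weight 1: 1 codewords.
  weight 2: 2 codewords.
  weight 3: 6 codewords.
  weight 4: 5 codewords.
  weight 5: 1 codewords.
Minimum distance d = smallest w > 0 with A_w > 0 = 1.
Sanity: Σ A_w = 16 = 2^4 = 16 ✓.


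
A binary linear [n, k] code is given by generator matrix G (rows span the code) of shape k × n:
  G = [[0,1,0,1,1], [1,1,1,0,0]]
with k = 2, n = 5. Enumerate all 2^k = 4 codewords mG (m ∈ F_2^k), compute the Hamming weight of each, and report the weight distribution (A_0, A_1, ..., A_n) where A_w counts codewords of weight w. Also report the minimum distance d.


Weight distribution: A_0 = 1, A_3 = 2, A_4 = 1. Minimum distance d = 3.

Enumerate all 2^2 = 4 messages m ∈ F_2^2.
For each, compute codeword c = mG in F_2^5, then tally its weight.
  m = 00 → c = 00000, weight = 0.
  m = 10 → c = 01011, weight = 3.
  m = 01 → c = 11100, weight = 3.
  m = 11 → c = 10111, weight = 4.
Tally weights:
  weight 0: 1 codewords.
  weight 3: 2 codewords.
  weight 4: 1 codewords.
Minimum distance d = smallest w > 0 with A_w > 0 = 3.
Sanity: Σ A_w = 4 = 2^2 = 4 ✓.


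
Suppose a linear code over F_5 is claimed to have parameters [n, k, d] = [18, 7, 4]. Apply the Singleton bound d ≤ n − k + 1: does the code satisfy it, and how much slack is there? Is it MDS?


Singleton RHS = n − k + 1 = 12, slack = 8, bound satisfied, not MDS.

Singleton bound: d ≤ n − k + 1.
Here n = 18, k = 7, so n − k + 1 = 12.
Given d = 4, check d ≤ 12: YES.
Slack = (n − k + 1) − d = 8.
The code is NOT MDS (slack = 8 > 0).
Description: the claimed parameters are [18, 7, 4]_5; such a code would be non-MDS.


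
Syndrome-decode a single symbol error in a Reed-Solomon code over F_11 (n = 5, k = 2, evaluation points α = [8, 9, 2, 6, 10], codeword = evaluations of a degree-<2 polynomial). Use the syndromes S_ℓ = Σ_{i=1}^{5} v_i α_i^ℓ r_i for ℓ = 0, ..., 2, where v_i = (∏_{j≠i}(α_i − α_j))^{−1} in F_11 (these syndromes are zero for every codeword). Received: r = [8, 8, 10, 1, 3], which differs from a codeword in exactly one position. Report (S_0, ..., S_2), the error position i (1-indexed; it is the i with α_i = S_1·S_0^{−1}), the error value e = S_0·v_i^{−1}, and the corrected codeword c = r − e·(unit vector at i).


S = (3, 2, 5), error at position 1, error magnitude e = 6, c = [2, 8, 10, 1, 3].

Step 1: column multipliers v_i = (∏_{j≠i}(α_i − α_j))^{−1} mod 11.
  i = 1 (α = 8): (8−9)(8−2)(8−6)(8−10) = (−1)·6·2·(−2) = 24 ≡ 2, so v_1 = 2^{−1} = 6 (mod 11).
  i = 2 (α = 9): (9−8)(9−2)(9−6)(9−10) = 1·7·3·(−1) = −21 ≡ 1, so v_2 = 1^{−1} = 1 (mod 11).
  i = 3 (α = 2): (2−8)(2−9)(2−6)(2−10) = (−6)·(−7)·(−4)·(−8) = 1344 ≡ 2, so v_3 = 2^{−1} = 6 (mod 11).
  i = 4 (α = 6): (6−8)(6−9)(6−2)(6−10) = (−2)·(−3)·4·(−4) = −96 ≡ 3, so v_4 = 3^{−1} = 4 (mod 11).
  i = 5 (α = 10): (10−8)(10−9)(10−2)(10−6) = 2·1·8·4 = 64 ≡ 9, so v_5 = 9^{−1} = 5 (mod 11).
  v = [6, 1, 6, 4, 5].
Step 2: syndromes of r = [8, 8, 10, 1, 3] (all sums mod 11).
  S_0 = Σ v_i r_i = 6·8 + 1·8 + 6·10 + 4·1 + 5·3 = 135 ≡ 3.
  S_1 = Σ v_i α_i r_i = 6·8·8 + 1·9·8 + 6·2·10 + 4·6·1 + 5·10·3 = 750 ≡ 2.
  α_i^2 mod 11 = [9, 4, 4, 3, 1].
  S_2 = Σ v_i α_i^2 r_i = 6·9·8 + 1·4·8 + 6·4·10 + 4·3·1 + 5·1·3 = 731 ≡ 5.
  S = (3, 2, 5) ≠ 0, so r is not a codeword (an error is present).
Step 3: locate the error. For a single error e at position i, S_ℓ = v_i·e·α_i^ℓ, so α_err = S_1/S_0.
  S_0^{−1} = 3^{−1} = 4 (mod 11), so α_err = 2·4 = 8 ≡ 8 = α_1. Error position i = 1.
  Consistency check: S_2/S_1 = 5·6 = 30 ≡ 8 = α_err ✓ (single-error assumption holds).
Step 4: error magnitude e = S_0/v_1 = S_0·∏_{j≠1}(α_1 − α_j) = 3·2 = 6 ≡ 6 (mod 11).
Step 5: correct position 1: c_1 = r_1 − e = 8 − 6 ≡ 2 (mod 11). Hence c = [2, 8, 10, 1, 3].
  Check: interpolating c through the α_i gives m(x) = 9 + 6·x (degree < 2) with m(α_i) = c_i for every i, so c is indeed a codeword.


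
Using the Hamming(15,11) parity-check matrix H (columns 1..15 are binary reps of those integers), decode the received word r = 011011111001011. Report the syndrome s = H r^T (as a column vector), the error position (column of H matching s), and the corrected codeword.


s = (1, 0, 0, 1)^T, error position = 9, corrected codeword c = 011011110001011

Compute s = H r^T mod 2 one row at a time:
  s_1 = 1 + 1 + 0 + 0 + 1 + 0 + 1 + 1 = 5 ≡ 1 (mod 2).
  s_2 = 0 + 1 + 1 + 1 + 1 + 0 + 1 + 1 = 6 ≡ 0 (mod 2).
  s_3 = 1 + 1 + 1 + 1 + 0 + 0 + 1 + 1 = 6 ≡ 0 (mod 2).
  s_4 = 0 + 1 + 1 + 1 + 1 + 0 + 0 + 1 = 5 ≡ 1 (mod 2).
s = (1, 0, 0, 1)^T — this equals column 9 of H (binary 1001), so error is at position 9.
Correct: flip bit 9 of r = 011011111001011 to get c = 011011110001011.


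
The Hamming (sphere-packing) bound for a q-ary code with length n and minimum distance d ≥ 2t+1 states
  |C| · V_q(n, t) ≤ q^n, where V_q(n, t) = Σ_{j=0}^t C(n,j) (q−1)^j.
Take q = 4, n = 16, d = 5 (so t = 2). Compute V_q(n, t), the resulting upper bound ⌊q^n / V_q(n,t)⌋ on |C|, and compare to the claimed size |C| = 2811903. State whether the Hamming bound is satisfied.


V_q(n, t) = 1129, q^n = 4294967296, Hamming bound = 3804222, |C| = 2811903 ≤ bound (satisfied).

Step 1: Compute V_q(n, t) = Σ_{j=0}^2 C(n, j) (q−1)^j.
  j = 0: C(16,0)·(3)^0 = 1·1 = 1.
  j = 1: C(16,1)·(3)^1 = 16·3 = 48.
  j = 2: C(16,2)·(3)^2 = 120·9 = 1080.
  V_q(n, t) = 1 + 48 + 1080 = 1129.
Step 2: q^n = 4^16 = 4294967296.
Step 3: Hamming bound ⌊q^n / V_q(n,t)⌋ = ⌊4294967296/1129⌋ = 3804222.
Step 4: Compare |C| = 2811903 to 3804222: satisfied.
The claimed |C| lies below the Hamming bound.


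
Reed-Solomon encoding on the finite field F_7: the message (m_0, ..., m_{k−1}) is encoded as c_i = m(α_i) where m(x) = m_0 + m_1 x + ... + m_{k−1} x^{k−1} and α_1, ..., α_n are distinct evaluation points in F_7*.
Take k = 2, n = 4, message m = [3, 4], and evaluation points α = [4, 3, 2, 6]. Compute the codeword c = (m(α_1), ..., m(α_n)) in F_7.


c = [5, 1, 4, 6]

Message polynomial: m(x) = 3 + 4·x (mod 7).
For each evaluation point α_i, compute m(α_i) mod 7:
  α_1 = 4: Horner steps 4 → 5, so m(4) = 5.
  α_2 = 3: Horner steps 4 → 1, so m(3) = 1.
  α_3 = 2: Horner steps 4 → 4, so m(2) = 4.
  α_4 = 6: Horner steps 4 → 6, so m(6) = 6.
Codeword c = [5, 1, 4, 6] ∈ F_7^4.


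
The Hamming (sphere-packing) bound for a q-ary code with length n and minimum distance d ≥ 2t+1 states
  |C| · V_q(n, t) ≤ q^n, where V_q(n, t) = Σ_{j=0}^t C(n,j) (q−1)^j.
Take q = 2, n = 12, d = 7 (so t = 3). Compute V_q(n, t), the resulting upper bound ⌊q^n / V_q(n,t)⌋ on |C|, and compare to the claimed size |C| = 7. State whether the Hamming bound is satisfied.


V_q(n, t) = 299, q^n = 4096, Hamming bound = 13, |C| = 7 ≤ bound (satisfied).

Step 1: Compute V_q(n, t) = Σ_{j=0}^3 C(n, j) (q−1)^j.
  j = 0: C(12,0)·(1)^0 = 1·1 = 1.
  j = 1: C(12,1)·(1)^1 = 12·1 = 12.
  j = 2: C(12,2)·(1)^2 = 66·1 = 66.
  j = 3: C(12,3)·(1)^3 = 220·1 = 220.
  V_q(n, t) = 1 + 12 + 66 + 220 = 299.
Step 2: q^n = 2^12 = 4096.
Step 3: Hamming bound ⌊q^n / V_q(n,t)⌋ = ⌊4096/299⌋ = 13.
Step 4: Compare |C| = 7 to 13: satisfied.
The claimed |C| lies below the Hamming bound.
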